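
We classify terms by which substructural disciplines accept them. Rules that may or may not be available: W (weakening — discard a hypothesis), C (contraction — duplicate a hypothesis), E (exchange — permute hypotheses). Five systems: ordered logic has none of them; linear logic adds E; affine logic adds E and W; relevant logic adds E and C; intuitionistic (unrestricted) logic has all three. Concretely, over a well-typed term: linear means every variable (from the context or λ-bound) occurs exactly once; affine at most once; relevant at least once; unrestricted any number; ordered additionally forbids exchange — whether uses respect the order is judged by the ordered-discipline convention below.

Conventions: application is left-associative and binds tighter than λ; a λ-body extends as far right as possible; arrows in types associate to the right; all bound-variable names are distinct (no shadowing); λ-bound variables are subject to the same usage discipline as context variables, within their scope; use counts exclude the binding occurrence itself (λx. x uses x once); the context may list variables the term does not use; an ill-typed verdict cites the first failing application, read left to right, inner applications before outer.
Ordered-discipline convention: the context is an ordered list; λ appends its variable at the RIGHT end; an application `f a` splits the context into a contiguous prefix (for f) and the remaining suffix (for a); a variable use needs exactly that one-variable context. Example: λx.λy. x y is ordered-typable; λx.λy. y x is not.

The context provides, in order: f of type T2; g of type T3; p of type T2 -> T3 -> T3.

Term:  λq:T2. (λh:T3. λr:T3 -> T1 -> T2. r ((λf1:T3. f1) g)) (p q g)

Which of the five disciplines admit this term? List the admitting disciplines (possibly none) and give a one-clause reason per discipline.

accepted by: unrestricted
variable uses: f ×0, g ×2, p ×1, q (bound) ×1, h (bound) ×0, r (bound) ×1, f1 (bound) ×1
uses in reading order: r, f1, g, p, q, g
typing: well-typed — term : T2 -> (T3 -> T1 -> T2) -> T1 -> T2
ordered ✗ (needs contraction — g ×2; f, h left unused)
linear ✗ (needs contraction — g ×2; f, h left unused)
affine ✗ (needs contraction — g ×2)
relevant ✗ (f, h left unused)
unrestricted ✓ (typability at T2 -> (T3 -> T1 -> T2) -> T1 -> T2 is all that's needed)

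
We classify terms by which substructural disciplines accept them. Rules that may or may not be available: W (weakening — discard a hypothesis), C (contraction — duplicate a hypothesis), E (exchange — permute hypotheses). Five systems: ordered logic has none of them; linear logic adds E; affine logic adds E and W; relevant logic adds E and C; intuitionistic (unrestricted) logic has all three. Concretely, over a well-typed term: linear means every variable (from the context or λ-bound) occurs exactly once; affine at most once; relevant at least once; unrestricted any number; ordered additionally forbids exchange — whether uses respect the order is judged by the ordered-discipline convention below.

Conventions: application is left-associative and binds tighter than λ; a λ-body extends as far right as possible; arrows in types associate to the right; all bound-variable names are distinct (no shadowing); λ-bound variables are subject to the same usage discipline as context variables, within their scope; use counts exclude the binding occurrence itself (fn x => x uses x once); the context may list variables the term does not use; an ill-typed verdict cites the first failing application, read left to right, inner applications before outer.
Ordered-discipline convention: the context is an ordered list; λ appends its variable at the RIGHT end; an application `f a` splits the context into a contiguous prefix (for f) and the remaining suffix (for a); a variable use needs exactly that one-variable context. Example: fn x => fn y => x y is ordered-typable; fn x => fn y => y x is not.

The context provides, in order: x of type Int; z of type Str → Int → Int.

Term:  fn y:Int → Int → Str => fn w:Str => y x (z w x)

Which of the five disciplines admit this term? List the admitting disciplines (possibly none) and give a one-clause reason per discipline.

admitted in: relevant, unrestricted
use counts: x=2, z=1, y (bound)=1, w (bound)=1
uses in reading order: y, x, z, w, x
typing: ✓ — (Int → Int → Str) → Str → Str
ordered: ✗ — uses contraction: x ×2
linear: ✗ — uses contraction: x ×2
affine: ✗ — uses contraction: x ×2
relevant: ✓ — x, z, y, w: all used, weakening unneeded
unrestricted: ✓ — typability at (Int → Int → Str) → Str → Str is all that's needed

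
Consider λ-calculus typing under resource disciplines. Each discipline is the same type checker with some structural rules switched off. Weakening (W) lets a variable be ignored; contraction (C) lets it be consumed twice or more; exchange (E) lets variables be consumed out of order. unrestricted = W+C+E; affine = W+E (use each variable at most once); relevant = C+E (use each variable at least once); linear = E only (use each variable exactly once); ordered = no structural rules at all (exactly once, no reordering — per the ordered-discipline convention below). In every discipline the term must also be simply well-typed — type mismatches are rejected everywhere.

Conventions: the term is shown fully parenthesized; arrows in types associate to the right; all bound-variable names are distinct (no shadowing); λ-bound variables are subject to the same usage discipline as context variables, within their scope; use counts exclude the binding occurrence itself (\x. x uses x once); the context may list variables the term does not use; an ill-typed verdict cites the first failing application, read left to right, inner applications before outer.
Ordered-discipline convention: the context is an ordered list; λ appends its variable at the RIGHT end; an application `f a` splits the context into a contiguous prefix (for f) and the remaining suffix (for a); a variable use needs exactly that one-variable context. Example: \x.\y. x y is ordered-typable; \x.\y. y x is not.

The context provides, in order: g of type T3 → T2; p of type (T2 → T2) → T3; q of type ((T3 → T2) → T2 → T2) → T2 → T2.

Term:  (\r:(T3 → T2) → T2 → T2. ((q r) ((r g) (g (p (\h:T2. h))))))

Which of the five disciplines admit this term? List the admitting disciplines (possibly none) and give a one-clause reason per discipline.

admitted by: relevant, unrestricted
usage: g: 2; p: 1; q: 1; r (bound): 2; h (bound): 1
left-to-right use order: q, r, r, g, g, p, h
typing: the term checks, with type ((T3 → T2) → T2 → T2) → T2
ordered: ✗, g ×2, r ×2 used more than once (contraction)
linear: ✗, g ×2, r ×2 used more than once (contraction)
affine: ✗, g ×2, r ×2 used more than once (contraction)
relevant: ✓, none of g, p, q, r, h goes unused
unrestricted: ✓, typability at ((T3 → T2) → T2 → T2) → T2 is all that's needed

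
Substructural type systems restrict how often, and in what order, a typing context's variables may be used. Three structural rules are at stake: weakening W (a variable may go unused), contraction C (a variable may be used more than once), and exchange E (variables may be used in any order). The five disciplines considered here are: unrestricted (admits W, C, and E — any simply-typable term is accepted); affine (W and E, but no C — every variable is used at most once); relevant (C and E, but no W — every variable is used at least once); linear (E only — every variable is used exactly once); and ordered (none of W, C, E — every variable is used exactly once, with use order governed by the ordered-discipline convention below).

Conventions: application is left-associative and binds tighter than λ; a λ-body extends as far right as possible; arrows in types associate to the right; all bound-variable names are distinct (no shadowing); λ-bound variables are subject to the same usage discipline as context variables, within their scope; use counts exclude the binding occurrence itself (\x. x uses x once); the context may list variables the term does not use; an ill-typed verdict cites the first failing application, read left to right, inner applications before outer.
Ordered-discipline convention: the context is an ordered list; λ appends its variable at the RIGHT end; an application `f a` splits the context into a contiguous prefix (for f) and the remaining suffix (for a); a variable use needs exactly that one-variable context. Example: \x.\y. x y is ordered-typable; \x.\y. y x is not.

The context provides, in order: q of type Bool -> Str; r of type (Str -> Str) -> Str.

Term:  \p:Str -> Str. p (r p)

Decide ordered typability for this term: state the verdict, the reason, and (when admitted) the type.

no — repeated use of p ×2; q never used (weakening)
use counts: q: 0, r: 1, p (bound): 2
left-to-right use order: p, r, p
typing: the term checks, with type (Str -> Str) -> Str
across the five disciplines: ordered ✗ | linear ✗ | affine ✗ | relevant ✗ | unrestricted ✓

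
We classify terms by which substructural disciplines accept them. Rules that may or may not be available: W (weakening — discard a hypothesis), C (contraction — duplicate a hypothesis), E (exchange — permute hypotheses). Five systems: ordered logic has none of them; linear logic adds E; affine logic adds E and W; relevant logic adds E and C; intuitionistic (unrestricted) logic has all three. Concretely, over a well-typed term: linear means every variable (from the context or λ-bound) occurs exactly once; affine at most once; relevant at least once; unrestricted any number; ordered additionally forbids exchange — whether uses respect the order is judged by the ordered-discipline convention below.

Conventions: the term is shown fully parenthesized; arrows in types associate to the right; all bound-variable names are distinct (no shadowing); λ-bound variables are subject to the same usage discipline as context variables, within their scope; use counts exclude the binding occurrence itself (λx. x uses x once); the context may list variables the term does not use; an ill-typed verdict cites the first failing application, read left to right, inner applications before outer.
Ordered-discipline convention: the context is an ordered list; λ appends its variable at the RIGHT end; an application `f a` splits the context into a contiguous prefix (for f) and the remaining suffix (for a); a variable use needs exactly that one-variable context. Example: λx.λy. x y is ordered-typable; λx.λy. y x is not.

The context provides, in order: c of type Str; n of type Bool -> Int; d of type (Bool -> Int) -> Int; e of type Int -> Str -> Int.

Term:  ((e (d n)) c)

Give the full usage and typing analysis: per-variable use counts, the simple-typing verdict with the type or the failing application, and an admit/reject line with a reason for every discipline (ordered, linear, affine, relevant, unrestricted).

usage: c: 1; n: 1; d: 1; e: 1
use order (left to right): e, d, n, c
typing: the term checks, with type Int
ordered: ✗, use order e, d, n, c needs exchange
linear: ✓, c, n, d, e: one use apiece
affine: ✓, c, n, d, e: no repeats, contraction unneeded
relevant: ✓, none of c, n, d, e goes unused
unrestricted: ✓, simply typable at Int; W, C, E all held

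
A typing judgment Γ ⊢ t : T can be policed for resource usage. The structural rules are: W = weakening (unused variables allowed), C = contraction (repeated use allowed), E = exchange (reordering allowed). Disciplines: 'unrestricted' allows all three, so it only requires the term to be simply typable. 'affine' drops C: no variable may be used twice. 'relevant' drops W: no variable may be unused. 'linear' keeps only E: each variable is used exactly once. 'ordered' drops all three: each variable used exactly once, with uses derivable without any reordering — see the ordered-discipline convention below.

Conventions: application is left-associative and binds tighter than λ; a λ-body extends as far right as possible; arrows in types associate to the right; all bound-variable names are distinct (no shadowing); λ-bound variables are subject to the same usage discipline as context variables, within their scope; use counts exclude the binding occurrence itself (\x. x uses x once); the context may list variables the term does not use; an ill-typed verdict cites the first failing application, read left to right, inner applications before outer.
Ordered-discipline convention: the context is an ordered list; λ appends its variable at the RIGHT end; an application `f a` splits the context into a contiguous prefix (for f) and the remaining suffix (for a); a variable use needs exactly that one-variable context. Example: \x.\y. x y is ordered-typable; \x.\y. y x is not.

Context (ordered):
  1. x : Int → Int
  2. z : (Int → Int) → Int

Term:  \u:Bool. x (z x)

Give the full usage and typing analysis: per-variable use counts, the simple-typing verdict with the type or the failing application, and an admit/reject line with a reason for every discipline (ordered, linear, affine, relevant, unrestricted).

use counts: x=2, z=1, u [bound]=0
order of uses: x, z, x
typing: well-typed — term : Bool → Int
ordered: ✗, needs contraction — x ×2; unused: u — weakening required
linear: ✗, needs contraction — x ×2; unused: u — weakening required
affine: ✗, needs contraction — x ×2
relevant: ✗, unused: u — weakening required
unrestricted: ✓, type-checks (Bool → Int) and nothing is barred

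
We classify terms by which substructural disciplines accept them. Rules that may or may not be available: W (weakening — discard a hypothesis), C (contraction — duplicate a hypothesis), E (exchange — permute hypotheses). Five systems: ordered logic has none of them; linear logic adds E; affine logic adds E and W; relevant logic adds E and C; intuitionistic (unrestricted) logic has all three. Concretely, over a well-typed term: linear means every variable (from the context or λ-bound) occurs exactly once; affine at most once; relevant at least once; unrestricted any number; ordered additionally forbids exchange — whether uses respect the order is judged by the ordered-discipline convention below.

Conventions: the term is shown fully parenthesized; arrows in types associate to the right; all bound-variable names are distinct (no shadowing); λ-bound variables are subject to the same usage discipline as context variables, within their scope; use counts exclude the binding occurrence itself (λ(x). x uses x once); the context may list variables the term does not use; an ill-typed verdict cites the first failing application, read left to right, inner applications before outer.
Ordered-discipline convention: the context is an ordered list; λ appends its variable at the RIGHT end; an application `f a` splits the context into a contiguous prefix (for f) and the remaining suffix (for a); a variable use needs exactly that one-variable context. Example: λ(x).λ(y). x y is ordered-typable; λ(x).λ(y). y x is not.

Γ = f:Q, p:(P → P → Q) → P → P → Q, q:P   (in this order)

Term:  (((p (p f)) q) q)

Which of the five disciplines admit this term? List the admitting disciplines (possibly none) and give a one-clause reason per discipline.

accepted by: none
variable uses: f ×1, p ×2, q ×2
order of uses: p, p, f, q, q
typing: ill-typed: argument of type Q where P → P → Q is required
ordered ✗ (a type mismatch blocks all five)
linear ✗ (the type mismatch rejects it)
affine ✗ (not simply typable)
relevant ✗ (fails simple typing)
unrestricted ✗ (a type mismatch blocks all five)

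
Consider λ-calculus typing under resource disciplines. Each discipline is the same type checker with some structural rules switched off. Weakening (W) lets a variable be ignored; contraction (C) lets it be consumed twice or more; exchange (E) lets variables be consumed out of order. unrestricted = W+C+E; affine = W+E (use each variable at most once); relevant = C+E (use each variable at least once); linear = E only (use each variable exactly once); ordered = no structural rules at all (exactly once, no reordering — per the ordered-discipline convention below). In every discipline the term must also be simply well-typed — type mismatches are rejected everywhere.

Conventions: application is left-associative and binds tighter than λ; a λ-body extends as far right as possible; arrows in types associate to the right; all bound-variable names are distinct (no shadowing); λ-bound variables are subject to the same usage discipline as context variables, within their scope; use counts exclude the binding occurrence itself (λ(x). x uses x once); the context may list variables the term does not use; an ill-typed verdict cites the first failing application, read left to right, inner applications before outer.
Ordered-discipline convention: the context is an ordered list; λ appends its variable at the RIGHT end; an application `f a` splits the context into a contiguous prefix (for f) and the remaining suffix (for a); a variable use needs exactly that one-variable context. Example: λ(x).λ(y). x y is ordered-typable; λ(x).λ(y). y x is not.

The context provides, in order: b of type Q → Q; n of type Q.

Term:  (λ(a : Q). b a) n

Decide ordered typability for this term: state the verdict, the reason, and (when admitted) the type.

yes — one use each (b, n, a); ordered split holds; term : Q
counts: b: 1×, n: 1×, a [bound]: 1×
order of uses: b, a, n
typing: well-typed at Q
across the five disciplines: ordered ✓, linear ✓, affine ✓, relevant ✓, unrestricted ✓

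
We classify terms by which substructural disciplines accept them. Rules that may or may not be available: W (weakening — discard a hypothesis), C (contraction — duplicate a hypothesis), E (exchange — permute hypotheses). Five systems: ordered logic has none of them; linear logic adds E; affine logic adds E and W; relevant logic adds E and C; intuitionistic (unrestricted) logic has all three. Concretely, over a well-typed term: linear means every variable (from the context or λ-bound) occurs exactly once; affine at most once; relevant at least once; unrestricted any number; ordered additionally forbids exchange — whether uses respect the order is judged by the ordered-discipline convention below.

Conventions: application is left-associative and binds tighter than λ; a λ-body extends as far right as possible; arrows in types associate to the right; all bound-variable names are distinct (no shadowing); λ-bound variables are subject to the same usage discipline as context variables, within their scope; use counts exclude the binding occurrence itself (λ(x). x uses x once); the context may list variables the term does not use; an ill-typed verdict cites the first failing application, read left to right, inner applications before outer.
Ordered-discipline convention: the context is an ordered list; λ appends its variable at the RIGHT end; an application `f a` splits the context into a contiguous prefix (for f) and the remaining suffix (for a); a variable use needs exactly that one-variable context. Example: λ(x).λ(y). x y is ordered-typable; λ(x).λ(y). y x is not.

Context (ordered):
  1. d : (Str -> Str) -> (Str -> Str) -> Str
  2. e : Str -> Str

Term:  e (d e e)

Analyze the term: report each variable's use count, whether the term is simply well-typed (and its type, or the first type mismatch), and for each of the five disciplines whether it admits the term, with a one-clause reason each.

usage: d ×1, e ×3
use order (left to right): e, d, e, e
typing: ✓ — Str
ordered ✗ (uses contraction: e ×3)
linear ✗ (uses contraction: e ×3)
affine ✗ (uses contraction: e ×3)
relevant ✓ (every one of d, e appears)
unrestricted ✓ (simply typable at Str; W, C, E all held)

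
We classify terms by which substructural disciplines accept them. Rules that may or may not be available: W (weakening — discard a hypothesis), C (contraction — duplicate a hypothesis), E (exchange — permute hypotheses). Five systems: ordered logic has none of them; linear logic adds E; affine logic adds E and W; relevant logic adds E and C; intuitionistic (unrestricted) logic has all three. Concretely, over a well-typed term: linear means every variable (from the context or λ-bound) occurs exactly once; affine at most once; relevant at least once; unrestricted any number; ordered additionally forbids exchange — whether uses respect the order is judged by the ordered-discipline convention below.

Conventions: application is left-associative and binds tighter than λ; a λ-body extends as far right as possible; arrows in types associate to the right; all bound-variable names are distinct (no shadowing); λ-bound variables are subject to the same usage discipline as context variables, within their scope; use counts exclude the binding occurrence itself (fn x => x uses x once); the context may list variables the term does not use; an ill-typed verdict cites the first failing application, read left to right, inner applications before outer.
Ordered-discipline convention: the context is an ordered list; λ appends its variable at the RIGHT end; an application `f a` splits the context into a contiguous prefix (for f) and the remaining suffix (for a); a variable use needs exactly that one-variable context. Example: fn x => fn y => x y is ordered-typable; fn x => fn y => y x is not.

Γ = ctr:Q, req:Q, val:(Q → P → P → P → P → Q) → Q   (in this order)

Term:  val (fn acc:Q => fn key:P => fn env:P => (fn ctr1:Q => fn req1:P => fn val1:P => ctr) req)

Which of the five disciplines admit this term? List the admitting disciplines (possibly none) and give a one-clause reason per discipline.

admitting disciplines: affine, unrestricted
usage: ctr: 1×; req: 1×; val: 1×; acc (bound): 0×; key (bound): 0×; env (bound): 0×; ctr1 (bound): 0×; req1 (bound): 0×; val1 (bound): 0×
uses in reading order: val, ctr, req
typing: well-typed at Q
ordered: ✗, unused: acc, key, env, ctr1, req1, val1 — weakening required
linear: ✗, unused: acc, key, env, ctr1, req1, val1 — weakening required
affine: ✓, none of ctr, req, val, acc, key, env, ctr1, req1, val1 used more than once
relevant: ✗, unused: acc, key, env, ctr1, req1, val1 — weakening required
unrestricted: ✓, simply typable at Q; W, C, E all held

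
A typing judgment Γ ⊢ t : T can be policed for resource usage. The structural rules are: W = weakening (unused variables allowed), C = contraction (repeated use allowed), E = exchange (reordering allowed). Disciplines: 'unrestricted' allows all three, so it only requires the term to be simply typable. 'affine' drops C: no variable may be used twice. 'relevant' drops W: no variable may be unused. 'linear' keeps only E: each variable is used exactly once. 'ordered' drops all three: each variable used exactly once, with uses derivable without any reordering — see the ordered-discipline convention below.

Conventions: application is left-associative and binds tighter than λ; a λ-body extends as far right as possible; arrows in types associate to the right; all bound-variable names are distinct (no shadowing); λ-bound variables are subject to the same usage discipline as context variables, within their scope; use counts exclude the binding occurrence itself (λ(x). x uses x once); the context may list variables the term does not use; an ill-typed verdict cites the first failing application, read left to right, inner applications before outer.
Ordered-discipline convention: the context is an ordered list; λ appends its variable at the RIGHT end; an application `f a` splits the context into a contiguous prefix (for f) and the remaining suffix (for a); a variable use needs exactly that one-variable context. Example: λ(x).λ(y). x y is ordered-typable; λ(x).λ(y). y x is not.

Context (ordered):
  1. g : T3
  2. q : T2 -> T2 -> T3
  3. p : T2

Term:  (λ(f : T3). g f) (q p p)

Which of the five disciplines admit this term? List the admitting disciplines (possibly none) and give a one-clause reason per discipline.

admitted in: none
counts: g: 1, q: 1, p: 2, f [bound]: 1
use order (left to right): g, f, q, p, p
typing: ill-typed: can't apply a value of type T3
ordered: ✗ — fails simple typing
linear: ✗ — a type mismatch blocks all five
affine: ✗ — the type mismatch rejects it
relevant: ✗ — not simply typable
unrestricted: ✗ — fails simple typing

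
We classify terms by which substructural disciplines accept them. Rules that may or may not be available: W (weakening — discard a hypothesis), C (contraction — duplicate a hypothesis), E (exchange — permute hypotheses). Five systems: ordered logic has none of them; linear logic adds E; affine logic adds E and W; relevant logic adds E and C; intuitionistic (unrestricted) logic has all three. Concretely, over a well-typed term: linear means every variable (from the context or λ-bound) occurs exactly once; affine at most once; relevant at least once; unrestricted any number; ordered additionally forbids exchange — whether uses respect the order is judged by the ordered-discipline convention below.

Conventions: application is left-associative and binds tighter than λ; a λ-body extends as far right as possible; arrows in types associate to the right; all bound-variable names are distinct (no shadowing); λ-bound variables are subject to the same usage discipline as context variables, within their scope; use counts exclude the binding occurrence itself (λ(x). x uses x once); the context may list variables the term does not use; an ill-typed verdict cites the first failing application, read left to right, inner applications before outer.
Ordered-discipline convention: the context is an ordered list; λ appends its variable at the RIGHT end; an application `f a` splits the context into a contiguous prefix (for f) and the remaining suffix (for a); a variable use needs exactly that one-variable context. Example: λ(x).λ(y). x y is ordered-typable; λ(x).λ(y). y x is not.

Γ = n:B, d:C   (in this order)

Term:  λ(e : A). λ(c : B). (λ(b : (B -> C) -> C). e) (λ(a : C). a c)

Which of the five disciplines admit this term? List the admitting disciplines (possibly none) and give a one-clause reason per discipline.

admitted in: none
use counts: n: 0, d: 0, e [bound]: 1, c [bound]: 1, b [bound]: 0, a [bound]: 1
order of uses: e, a, c
typing: ill-typed: non-arrow in function slot: C
ordered: ✗, not simply typable
linear: ✗, fails simple typing
affine: ✗, a type mismatch blocks all five
relevant: ✗, the type mismatch rejects it
unrestricted: ✗, not simply typable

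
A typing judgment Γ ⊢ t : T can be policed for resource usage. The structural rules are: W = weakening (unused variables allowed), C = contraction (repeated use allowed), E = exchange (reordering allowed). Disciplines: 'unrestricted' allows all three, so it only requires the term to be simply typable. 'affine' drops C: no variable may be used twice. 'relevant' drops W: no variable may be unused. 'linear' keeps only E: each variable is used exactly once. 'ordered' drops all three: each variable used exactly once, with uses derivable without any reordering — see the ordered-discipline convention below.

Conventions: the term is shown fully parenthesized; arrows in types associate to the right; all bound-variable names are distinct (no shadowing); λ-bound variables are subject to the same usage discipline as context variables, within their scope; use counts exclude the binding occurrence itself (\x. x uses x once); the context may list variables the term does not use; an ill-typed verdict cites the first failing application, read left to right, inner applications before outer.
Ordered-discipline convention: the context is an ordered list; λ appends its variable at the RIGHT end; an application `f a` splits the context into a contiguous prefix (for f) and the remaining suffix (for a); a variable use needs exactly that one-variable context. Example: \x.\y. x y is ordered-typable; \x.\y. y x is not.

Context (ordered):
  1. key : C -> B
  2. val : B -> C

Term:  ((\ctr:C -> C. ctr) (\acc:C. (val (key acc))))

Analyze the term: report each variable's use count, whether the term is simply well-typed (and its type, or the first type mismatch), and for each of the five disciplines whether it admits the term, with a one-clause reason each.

usage: key ×1, val ×1, ctr (λ-bound) ×1, acc (λ-bound) ×1
order of uses: ctr, val, key, acc
typing: the term checks, with type C -> C
ordered: ✗, no ordered split (uses run ctr, val, key, acc)
linear: ✓, exactly-once usage across key, val, ctr, acc
affine: ✓, none of key, val, ctr, acc used more than once
relevant: ✓, every one of key, val, ctr, acc appears
unrestricted: ✓, simply typable at C -> C; W, C, E all held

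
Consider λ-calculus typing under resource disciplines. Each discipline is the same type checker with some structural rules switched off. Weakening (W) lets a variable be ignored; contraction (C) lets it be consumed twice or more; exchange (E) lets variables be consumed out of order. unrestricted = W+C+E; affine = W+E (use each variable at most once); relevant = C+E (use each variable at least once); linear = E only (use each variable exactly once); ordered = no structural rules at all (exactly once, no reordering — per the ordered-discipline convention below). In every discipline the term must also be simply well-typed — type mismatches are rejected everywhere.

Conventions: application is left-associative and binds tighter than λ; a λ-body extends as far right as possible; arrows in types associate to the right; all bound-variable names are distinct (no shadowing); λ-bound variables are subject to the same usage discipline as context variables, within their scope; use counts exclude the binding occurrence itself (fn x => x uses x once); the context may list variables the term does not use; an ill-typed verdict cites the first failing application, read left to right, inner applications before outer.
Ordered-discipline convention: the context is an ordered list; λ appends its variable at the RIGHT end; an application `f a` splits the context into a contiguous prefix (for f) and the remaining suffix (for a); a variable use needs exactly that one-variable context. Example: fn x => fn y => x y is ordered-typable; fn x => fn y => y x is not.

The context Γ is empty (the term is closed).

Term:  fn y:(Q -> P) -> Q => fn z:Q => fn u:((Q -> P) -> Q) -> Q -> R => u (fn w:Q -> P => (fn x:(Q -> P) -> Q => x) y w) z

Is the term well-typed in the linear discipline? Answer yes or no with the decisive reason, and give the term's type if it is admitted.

yes — exactly-once usage across y, z, u, w, x; term : ((Q -> P) -> Q) -> Q -> (((Q -> P) -> Q) -> Q -> R) -> R
counts: y (bound): 1; z (bound): 1; u (bound): 1; w (bound): 1; x (bound): 1
left-to-right use order: u, x, y, w, z
typing: the term checks, with type ((Q -> P) -> Q) -> Q -> (((Q -> P) -> Q) -> Q -> R) -> R
all disciplines: ordered ✗ | linear ✓ | affine ✓ | relevant ✓ | unrestricted ✓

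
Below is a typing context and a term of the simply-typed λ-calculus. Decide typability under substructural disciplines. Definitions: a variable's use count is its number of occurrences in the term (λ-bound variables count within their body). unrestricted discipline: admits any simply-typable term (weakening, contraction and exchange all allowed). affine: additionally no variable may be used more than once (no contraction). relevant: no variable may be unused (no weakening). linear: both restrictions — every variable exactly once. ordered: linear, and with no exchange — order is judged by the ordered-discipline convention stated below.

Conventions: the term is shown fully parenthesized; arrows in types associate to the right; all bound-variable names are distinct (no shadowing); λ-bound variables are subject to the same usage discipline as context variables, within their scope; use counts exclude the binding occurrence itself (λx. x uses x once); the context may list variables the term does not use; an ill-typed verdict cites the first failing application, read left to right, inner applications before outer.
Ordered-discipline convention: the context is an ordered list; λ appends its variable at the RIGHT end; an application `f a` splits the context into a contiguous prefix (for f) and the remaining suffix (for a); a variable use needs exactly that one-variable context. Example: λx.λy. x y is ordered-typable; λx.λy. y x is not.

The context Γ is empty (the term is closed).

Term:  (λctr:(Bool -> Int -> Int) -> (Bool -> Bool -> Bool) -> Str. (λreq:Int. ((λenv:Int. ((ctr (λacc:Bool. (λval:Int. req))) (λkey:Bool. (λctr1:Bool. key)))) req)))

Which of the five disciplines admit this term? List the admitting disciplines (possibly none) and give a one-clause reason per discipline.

admitted by: unrestricted
use counts: ctr [bound]: 1, req [bound]: 2, env [bound]: 0, acc [bound]: 0, val [bound]: 0, key [bound]: 1, ctr1 [bound]: 0
uses in reading order: ctr, req, key, req
typing: well-typed — term : ((Bool -> Int -> Int) -> (Bool -> Bool -> Bool) -> Str) -> Int -> Str
ordered: ✗ — needs contraction — req ×2; env, acc, val, ctr1 left unused
linear: ✗ — needs contraction — req ×2; env, acc, val, ctr1 left unused
affine: ✗ — needs contraction — req ×2
relevant: ✗ — env, acc, val, ctr1 left unused
unrestricted: ✓ — type-checks (((Bool -> Int -> Int) -> (Bool -> Bool -> Bool) -> Str) -> Int -> Str) and nothing is barred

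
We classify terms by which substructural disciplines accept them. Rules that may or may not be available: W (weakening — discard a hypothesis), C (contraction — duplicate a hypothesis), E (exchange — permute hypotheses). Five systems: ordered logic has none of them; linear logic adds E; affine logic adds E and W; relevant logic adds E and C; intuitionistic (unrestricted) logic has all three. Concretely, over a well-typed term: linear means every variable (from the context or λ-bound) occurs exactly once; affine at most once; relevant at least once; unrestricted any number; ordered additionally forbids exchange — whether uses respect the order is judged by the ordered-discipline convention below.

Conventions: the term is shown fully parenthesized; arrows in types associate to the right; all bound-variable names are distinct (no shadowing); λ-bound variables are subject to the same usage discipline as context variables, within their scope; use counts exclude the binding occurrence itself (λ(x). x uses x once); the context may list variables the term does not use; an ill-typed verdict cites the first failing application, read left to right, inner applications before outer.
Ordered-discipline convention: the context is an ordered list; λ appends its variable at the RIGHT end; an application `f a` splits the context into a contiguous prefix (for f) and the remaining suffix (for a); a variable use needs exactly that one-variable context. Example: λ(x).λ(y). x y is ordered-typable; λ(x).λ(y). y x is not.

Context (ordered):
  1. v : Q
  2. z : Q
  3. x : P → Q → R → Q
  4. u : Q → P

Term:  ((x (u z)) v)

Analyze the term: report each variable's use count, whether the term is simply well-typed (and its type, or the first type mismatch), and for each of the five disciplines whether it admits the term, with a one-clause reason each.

use counts: v=1, z=1, x=1, u=1
use order (left to right): x, u, z, v
typing: well-typed at R → Q
ordered ✗ (no ordered split (uses run x, u, z, v))
linear ✓ (v, z, x, u: one use apiece)
affine ✓ (v, z, x, u: no repeats, contraction unneeded)
relevant ✓ (none of v, z, x, u goes unused)
unrestricted ✓ (well-typed at R → Q; no restrictions here)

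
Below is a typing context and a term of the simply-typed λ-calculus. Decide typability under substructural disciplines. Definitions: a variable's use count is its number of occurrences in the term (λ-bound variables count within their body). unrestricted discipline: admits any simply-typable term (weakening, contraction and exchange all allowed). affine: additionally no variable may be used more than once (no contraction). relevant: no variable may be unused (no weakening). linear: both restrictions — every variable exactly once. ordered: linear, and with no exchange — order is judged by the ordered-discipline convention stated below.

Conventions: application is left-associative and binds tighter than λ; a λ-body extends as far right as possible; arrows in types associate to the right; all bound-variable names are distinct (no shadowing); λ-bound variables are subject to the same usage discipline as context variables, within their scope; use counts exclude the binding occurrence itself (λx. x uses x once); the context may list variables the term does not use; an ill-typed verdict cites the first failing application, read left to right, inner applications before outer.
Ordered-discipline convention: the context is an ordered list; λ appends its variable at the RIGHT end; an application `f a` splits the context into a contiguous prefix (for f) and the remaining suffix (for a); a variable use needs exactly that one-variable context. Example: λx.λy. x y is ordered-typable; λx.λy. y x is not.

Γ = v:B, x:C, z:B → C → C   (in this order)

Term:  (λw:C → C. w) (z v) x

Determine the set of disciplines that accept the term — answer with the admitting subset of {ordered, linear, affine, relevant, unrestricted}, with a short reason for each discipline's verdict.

admitting disciplines: linear, affine, relevant, unrestricted
counts: v ×1, x ×1, z ×1, w (λ-bound) ×1
use order (left to right): w, z, v, x
typing: the term checks, with type C
ordered: ✗, use order w, z, v, x needs exchange
linear: ✓, each of v, x, z, w used exactly once
affine: ✓, no duplicate uses among v, x, z, w
relevant: ✓, v, x, z, w: all used, weakening unneeded
unrestricted: ✓, typability at C is all that's needed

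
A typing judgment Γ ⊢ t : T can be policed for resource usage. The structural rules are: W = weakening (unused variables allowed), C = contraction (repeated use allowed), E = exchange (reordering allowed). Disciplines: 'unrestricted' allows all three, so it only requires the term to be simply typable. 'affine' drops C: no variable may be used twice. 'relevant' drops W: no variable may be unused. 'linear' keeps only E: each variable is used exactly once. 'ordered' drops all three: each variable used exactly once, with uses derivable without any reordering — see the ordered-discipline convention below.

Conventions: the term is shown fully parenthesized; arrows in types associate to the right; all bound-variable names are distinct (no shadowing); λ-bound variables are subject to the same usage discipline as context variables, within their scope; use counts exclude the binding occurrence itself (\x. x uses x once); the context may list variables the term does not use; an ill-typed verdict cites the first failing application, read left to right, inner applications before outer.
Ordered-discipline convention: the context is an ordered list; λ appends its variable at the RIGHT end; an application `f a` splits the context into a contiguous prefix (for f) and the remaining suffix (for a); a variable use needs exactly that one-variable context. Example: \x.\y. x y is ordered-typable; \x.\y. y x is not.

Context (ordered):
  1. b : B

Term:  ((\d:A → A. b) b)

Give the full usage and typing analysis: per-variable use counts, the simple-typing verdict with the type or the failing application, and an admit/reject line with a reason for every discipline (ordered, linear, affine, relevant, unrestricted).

counts: b ×2, d (bound) ×0
order of uses: b, b
typing: ill-typed: a function awaiting A → A gets B
ordered: ✗ — a type mismatch blocks all five
linear: ✗ — the type mismatch rejects it
affine: ✗ — not simply typable
relevant: ✗ — fails simple typing
unrestricted: ✗ — a type mismatch blocks all five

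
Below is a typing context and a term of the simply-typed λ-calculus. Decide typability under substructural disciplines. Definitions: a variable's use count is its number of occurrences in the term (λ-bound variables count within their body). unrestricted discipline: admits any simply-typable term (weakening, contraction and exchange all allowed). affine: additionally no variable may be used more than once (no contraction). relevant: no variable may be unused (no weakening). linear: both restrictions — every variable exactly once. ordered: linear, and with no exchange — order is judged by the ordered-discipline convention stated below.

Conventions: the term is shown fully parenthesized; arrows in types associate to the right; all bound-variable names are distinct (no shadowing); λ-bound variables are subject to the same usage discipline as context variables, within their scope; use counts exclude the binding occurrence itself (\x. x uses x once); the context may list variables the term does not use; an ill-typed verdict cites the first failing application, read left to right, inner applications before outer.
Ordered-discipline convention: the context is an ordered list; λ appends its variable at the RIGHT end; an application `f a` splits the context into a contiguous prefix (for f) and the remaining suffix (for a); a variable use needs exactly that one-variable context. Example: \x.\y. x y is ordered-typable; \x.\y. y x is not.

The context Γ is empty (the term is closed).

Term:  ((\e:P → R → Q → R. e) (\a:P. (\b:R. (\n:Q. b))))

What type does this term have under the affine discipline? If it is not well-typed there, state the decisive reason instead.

term : P → R → Q → R
use counts: e (λ-bound): 1×, a (λ-bound): 0×, b (λ-bound): 1×, n (λ-bound): 0×
left-to-right use order: e, b
typing: ✓ — P → R → Q → R
across the five disciplines: ordered ✗ · linear ✗ · affine ✓ · relevant ✗ · unrestricted ✓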